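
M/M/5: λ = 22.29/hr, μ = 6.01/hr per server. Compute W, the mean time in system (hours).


a = 3.7088; ρ = 0.7418; P₀ = 0.019756
Lq = P₀·a^c·ρ/(c!(1−ρ)²) = 1.28505
Wq = Lq/λ = 1.28505/22.29 = 0.05765 hr
W = Wq + 1/μ = 0.05765 + 0.16639 = 0.22404 hr

Final: 0.22404 hr


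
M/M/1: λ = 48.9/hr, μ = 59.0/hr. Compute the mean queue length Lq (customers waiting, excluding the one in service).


ρ = 48.9/59.0 = 0.8288
Lq = ρ²/(1−ρ) = 0.6869/0.1712 = 4.0128

Final: 4.0128


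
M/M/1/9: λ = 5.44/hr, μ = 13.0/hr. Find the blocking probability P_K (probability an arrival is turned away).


ρ = λ/μ = 5.44/13.0 = 0.4185
P_K = (1−ρ)ρ^K/(1−ρ^(K+1)) = (0.5815·0.0003935)/(1 − 0.0001646)
= 0.0002288/0.999835 = 0.0002288

Final: 0.0002288


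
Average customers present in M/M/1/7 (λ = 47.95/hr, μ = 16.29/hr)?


ρ = 47.95/16.29 = 2.9435
L = ρ[1 − (K+1)ρ^K + Kρ^(K+1)] / [(1−ρ)(1−ρ^(K+1))]
Numerator: 2.9435·(1 − 8·1914.576352 + 7·5635.600741) = 71037.805415
Denominator: (-1.9435)·(-5634.600741) = 10950.979710
L = 71037.805415/10950.979710 = 6.4869

Final: 6.4869


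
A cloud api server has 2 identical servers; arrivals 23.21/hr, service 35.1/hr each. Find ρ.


ρ = λ/(cμ) = 23.21/(2·35.1) = 23.21/70.20 = 0.3306

Final: 0.3306


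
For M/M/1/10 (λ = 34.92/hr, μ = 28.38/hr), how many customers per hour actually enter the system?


ρ = 1.2304; P_K = (1−ρ)ρ^10/(1−ρ^11) = 0.208597
λ_eff = λ(1 − P_K) = 34.92·(1 − 0.208597) = 34.92·0.791403 = 27.6358 /hr

Final: 27.6358 /hr


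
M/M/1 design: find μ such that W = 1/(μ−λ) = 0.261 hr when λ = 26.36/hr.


W = 1/(μ−λ) ⇒ μ − λ = 1/W = 1/0.261 = 3.8314
μ = λ + 1/W = 26.36 + 3.8314 = 30.1914 per hr

Final: 30.1914 /hr


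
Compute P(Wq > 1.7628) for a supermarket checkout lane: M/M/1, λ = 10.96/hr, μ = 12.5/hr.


ρ = 10.96/12.5 = 0.8768
P(Wq > t) = ρ·e^{−(μ−λ)t} = 0.8768·e^{−2.7147}
= 0.8768·0.066224 = 0.058065

Final: 0.058065


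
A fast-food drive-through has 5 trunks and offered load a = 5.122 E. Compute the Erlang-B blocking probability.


B(c,a) = (a^c/c!) / Σ_{k=0}^{c} a^k/k!
a^5/5! = 29.377621
Σ terms (k=0..5): 1.00000 + 5.12200 + 13.11744 + 22.39585 + 28.67788 + 29.37762 = 99.690790
B = 29.377621/99.690790 = 0.294687

Final: 0.294687


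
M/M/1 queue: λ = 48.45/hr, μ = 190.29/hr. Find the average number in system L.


ρ = λ/μ = 48.45/190.29 = 0.2546
L = ρ/(1−ρ) = 0.2546/(1 − 0.2546) = 0.2546/0.7454 = 0.3416

Final: 0.3416


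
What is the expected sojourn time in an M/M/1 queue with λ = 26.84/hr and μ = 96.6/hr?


W = 1/(μ−λ) = 1/(96.6 − 26.84) = 1/69.76 = 0.01433 hr

Final: 0.01433 hr


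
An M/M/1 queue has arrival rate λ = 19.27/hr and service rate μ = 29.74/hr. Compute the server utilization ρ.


ρ = λ/μ = 19.27/29.74 = 0.6479

Final: 0.6479


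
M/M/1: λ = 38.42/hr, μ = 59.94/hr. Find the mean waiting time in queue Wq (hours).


ρ = 38.42/59.94 = 0.6410
Wq = ρ/(μ−λ) = 0.6410/(59.94 − 38.42) = 0.6410/21.52 = 0.02979 hr

Final: 0.02979 hr


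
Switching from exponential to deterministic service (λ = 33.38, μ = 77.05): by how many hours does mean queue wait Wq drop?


ρ = 33.38/77.05 = 0.4332
Wq(M/M/1) = ρ/(μ−λ) = 0.4332/43.67 = 0.009920 hr
Wq(M/D/1) = ρ/(2(μ−λ)) = 0.004960 hr
Savings = 0.009920 − 0.004960 = 0.004960 hr

Final: 0.004960 hr


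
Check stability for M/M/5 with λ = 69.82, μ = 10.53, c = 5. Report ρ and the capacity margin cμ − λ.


Total capacity cμ = 5·10.53 = 52.65/hr
ρ = λ/(cμ) = 69.82/52.65 = 1.3261
Stable ⇔ ρ < 1: NO
Spare capacity = cμ − λ = 52.65 − 69.82 = -17.17/hr

Final: ρ = 1.3261; unstable; margin = -17.17/hr


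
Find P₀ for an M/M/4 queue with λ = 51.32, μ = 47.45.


a = λ/μ = 51.32/47.45 = 1.0816; ρ = a/c = 0.2704
Σ_{k=0}^{3} a^k/k! (terms k=0..3) = 1.00000 + 1.08156 + 0.58489 + 0.21086 = 2.87731
Tail: a^4/(4!(1−ρ)) = 1.36836/(24·0.7296) = 0.07814
P₀ = 1/(2.87731 + 0.07814) = 1/2.95545 = 0.338358

Final: 0.338358


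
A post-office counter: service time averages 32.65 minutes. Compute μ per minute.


μ = 1/(service time) in consistent units.
1 minute = 1 min, so μ = 1/32.65 = 0.03063 per minute

Final: 0.03063 /min


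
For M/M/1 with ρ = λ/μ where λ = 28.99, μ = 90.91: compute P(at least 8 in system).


ρ = 28.99/90.91 = 0.3189
P(N ≥ n) = ρ^n = 0.3189^8 = 0.0001069

Final: 0.0001069


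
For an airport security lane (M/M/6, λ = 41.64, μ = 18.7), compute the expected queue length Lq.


a = λ/μ = 2.2267; ρ = a/6 = 0.3711
P₀ = 0.107574
Lq = P₀·a^c·ρ / (c!·(1−ρ)²) = 0.107574·121.90308·0.3711/(720·0.39549)
= 0.01709

Final: 0.01709


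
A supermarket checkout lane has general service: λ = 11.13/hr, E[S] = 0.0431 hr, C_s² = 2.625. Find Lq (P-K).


ρ = λ·E[S] = 11.13·0.0431 = 0.4797
Lq = ρ²(1+C_s²)/(2(1−ρ)) = 0.2301·(1+2.625)/(2·0.5203)
= 0.2301·3.6250/1.0406 = 0.80163

Final: 0.80163


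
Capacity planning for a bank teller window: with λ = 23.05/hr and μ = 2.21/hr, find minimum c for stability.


Stability requires cμ > λ ⇔ c > λ/μ.
λ/μ = 23.05/2.21 = 10.4299
Minimum integer c = ⌊10.4299⌋ + 1 = 11
Check: 11·2.21 = 24.31 > 23.05, while 10·2.21 = 22.10 ≤ 23.05

Final: 11 servers


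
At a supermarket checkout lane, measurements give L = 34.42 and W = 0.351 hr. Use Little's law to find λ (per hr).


λ = L/W = 34.42/0.351 = 98.0627 /hr

Final: 98.0627 /hr


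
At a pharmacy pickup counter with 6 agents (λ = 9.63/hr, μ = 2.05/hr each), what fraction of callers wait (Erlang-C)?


a = λ/μ = 4.6976; ρ = a/6 = 0.7829
P₀ = 0.007037 (from M/M/c formula)
C(c,a) = [a^c/(c!(1−ρ))]·P₀ = [10745.69616/(720·0.2171)]·0.007037
= 68.75367·0.007037 = 0.483792

Final: 0.483792


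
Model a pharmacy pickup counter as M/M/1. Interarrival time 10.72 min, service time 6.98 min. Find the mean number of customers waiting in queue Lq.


λ = 60/10.72 = 5.5970 /hr
μ = 60/6.98 = 8.5960 /hr
ρ = λ/μ = 5.5970/8.5960 = 0.6511
Lq = ρ²/(1−ρ) = 0.4240/0.3489 = 1.2152

Final: 1.2152


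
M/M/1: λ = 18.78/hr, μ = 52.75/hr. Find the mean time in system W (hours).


W = 1/(μ−λ) = 1/(52.75 − 18.78) = 1/33.97 = 0.02944 hr

Final: 0.02944 hr


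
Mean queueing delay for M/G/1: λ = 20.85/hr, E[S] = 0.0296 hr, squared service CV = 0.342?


ρ = λ·E[S] = 20.85·0.0296 = 0.6172
E[S²] = E[S]²(1+C_s²) = 0.0296²·(1+0.342) = 0.001176
Wq = λ·E[S²]/(2(1−ρ)) = 20.85·0.001176/(2·0.3828) = 0.03202 hr

Final: 0.03202 hr


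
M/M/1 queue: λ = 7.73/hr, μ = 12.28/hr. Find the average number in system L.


ρ = λ/μ = 7.73/12.28 = 0.6295
L = ρ/(1−ρ) = 0.6295/(1 − 0.6295) = 0.6295/0.3705 = 1.6989

Final: 1.6989


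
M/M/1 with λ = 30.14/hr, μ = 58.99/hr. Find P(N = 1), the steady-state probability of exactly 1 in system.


ρ = 30.14/58.99 = 0.5109
P_n = (1−ρ)·ρ^n = (1 − 0.5109)·0.5109^1 = 0.4891·0.510934 = 0.249880

Final: 0.249880


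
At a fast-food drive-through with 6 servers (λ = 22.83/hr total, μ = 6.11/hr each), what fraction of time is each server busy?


ρ = λ/(cμ) = 22.83/(6·6.11) = 22.83/36.66 = 0.6227

Final: 0.6227


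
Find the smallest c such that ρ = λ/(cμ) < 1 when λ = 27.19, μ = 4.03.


Stability requires cμ > λ ⇔ c > λ/μ.
λ/μ = 27.19/4.03 = 6.7469
Minimum integer c = ⌊6.7469⌋ + 1 = 7
Check: 7·4.03 = 28.21 > 27.19, while 6·4.03 = 24.18 ≤ 27.19

Final: 7 servers


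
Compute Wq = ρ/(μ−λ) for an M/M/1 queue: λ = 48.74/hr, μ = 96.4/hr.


ρ = 48.74/96.4 = 0.5056
Wq = ρ/(μ−λ) = 0.5056/(96.4 − 48.74) = 0.5056/47.66 = 0.01061 hr

Final: 0.01061 hr


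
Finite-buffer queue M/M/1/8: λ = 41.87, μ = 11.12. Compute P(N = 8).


ρ = λ/μ = 41.87/11.12 = 3.7653
P_K = (1−ρ)ρ^K/(1−ρ^(K+1)) = (-2.7653·40400.374337)/(1 − 152119.035385)
= -111718.661048/-152118.035385 = 0.734421

Final: 0.734421


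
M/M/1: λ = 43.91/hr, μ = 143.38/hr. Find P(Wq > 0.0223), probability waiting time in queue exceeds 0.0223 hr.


ρ = 43.91/143.38 = 0.3062
P(Wq > t) = ρ·e^{−(μ−λ)t} = 0.3062·e^{−2.2182}
= 0.3062·0.108807 = 0.033322

Final: 0.033322


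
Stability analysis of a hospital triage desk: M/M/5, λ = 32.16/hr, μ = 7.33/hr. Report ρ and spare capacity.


Total capacity cμ = 5·7.33 = 36.65/hr
ρ = λ/(cμ) = 32.16/36.65 = 0.8775
Stable ⇔ ρ < 1: YES
Spare capacity = cμ − λ = 36.65 − 32.16 = 4.49/hr

Final: ρ = 0.8775; stable; margin = 4.49/hr


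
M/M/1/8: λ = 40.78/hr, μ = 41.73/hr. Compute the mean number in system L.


ρ = 40.78/41.73 = 0.9772
L = ρ[1 − (K+1)ρ^K + Kρ^(K+1)] / [(1−ρ)(1−ρ^(K+1))]
Numerator: 0.9772·(1 − 9·0.831746 + 8·0.812811) = 0.016392
Denominator: (0.02277)·(0.187189) = 0.004261
L = 0.016392/0.004261 = 3.8466

Final: 3.8466


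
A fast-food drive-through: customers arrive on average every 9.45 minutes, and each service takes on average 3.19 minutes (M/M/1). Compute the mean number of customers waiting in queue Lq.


λ = 60/9.45 = 6.3492 /hr
μ = 60/3.19 = 18.8088 /hr
ρ = λ/μ = 6.3492/18.8088 = 0.3376
Lq = ρ²/(1−ρ) = 0.1140/0.6624 = 0.1720

Final: 0.1720


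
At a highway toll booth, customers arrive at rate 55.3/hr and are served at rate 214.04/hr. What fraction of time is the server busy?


ρ = λ/μ = 55.3/214.04 = 0.2584

Final: 0.2584


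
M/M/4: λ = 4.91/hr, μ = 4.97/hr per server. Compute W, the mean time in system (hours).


a = 0.9879; ρ = 0.2470; P₀ = 0.371838
Lq = P₀·a^c·ρ/(c!(1−ρ)²) = 0.006428
Wq = Lq/λ = 0.006428/4.91 = 0.001309 hr
W = Wq + 1/μ = 0.001309 + 0.20121 = 0.20252 hr

Final: 0.20252 hr


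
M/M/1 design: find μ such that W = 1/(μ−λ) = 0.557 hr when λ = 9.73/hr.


W = 1/(μ−λ) ⇒ μ − λ = 1/W = 1/0.557 = 1.7953
μ = λ + 1/W = 9.73 + 1.7953 = 11.5253 per hr

Final: 11.5253 /hr


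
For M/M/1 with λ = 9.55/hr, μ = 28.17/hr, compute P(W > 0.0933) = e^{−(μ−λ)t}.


W ~ Exponential(μ−λ) for M/M/1.
μ − λ = 28.17 − 9.55 = 18.6200
P(W > t) = e^{−(μ−λ)t} = e^{−1.7372} = 0.176004

Final: 0.176004


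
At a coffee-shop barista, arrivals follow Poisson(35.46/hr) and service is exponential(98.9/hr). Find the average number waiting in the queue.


ρ = 35.46/98.9 = 0.3585
Lq = ρ²/(1−ρ) = 0.1286/0.6415 = 0.2004

Final: 0.2004


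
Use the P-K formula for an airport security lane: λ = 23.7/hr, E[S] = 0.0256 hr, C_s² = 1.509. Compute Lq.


ρ = λ·E[S] = 23.7·0.0256 = 0.6067
Lq = ρ²(1+C_s²)/(2(1−ρ)) = 0.3681·(1+1.509)/(2·0.3933)
= 0.3681·2.5090/0.7866 = 1.17421

Final: 1.17421


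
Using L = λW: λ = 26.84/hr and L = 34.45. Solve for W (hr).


W = L/λ = 34.45/26.84 = 1.2835 hr

Final: 1.2835 hr


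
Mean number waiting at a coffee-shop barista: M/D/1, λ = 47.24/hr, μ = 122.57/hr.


ρ = 47.24/122.57 = 0.3854
M/D/1: Lq = ρ²/(2(1−ρ)) = 0.1485/(2·0.6146) = 0.12085

Final: 0.12085


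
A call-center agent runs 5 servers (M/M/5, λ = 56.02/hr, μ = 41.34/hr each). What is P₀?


a = λ/μ = 56.02/41.34 = 1.3551; ρ = a/c = 0.2710
Σ_{k=0}^{4} a^k/k! (terms k=0..4) = 1.00000 + 1.35510 + 0.91815 + 0.41473 + 0.14050 = 3.82849
Tail: a^5/(5!(1−ρ)) = 4.56944/(120·0.7290) = 0.05224
P₀ = 1/(3.82849 + 0.05224) = 1/3.88073 = 0.257684

Final: 0.257684


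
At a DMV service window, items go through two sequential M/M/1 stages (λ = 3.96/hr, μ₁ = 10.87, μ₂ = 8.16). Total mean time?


Each node sees arrival rate λ = 3.96/hr (tandem ⇒ throughput preserved).
W₁ = 1/(μ₁−λ) = 1/(10.87−3.96) = 0.14472 hr
W₂ = 1/(μ₂−λ) = 1/(8.16−3.96) = 0.23810 hr
W_total = W₁ + W₂ = 0.14472 + 0.23810 = 0.38281 hr

Final: 0.38281 hr


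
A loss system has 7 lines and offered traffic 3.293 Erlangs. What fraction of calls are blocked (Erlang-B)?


B(c,a) = (a^c/c!) / Σ_{k=0}^{c} a^k/k!
a^7/7! = 0.833128
Σ terms (k=0..7): 1.00000 + 3.29300 + 5.42192 + 5.95147 + 4.89954 + 3.22684 + 1.77100 + 0.83313 = 26.396899
B = 0.833128/26.396899 = 0.031562

Final: 0.031562


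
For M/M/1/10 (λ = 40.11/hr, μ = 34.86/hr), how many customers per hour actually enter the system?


ρ = 1.1506; P_K = (1−ρ)ρ^10/(1−ρ^11) = 0.166465
λ_eff = λ(1 − P_K) = 40.11·(1 − 0.166465) = 40.11·0.833535 = 33.4331 /hr

Final: 33.4331 /hr


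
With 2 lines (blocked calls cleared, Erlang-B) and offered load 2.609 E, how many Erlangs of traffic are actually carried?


B(2,2.609) = 0.485343 (Erlang-B)
Carried load = a(1 − B) = 2.609·(1 − 0.485343) = 2.609·0.514657 = 1.3427 E

Final: 1.3427 Erlangs


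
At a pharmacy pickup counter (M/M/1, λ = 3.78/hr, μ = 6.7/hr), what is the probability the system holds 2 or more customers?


ρ = 3.78/6.7 = 0.5642
P(N ≥ n) = ρ^n = 0.5642^2 = 0.318298

Final: 0.318298


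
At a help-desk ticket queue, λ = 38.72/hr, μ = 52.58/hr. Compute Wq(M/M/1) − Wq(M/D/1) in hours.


ρ = 38.72/52.58 = 0.7364
Wq(M/M/1) = ρ/(μ−λ) = 0.7364/13.86 = 0.05313 hr
Wq(M/D/1) = ρ/(2(μ−λ)) = 0.02657 hr
Savings = 0.05313 − 0.02657 = 0.02657 hr

Final: 0.02657 hr


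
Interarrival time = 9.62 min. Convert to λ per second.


λ = 1/(interarrival time) in consistent units.
1 second = 0.0166667 min, so λ = 0.0166667/9.62 = 0.001733 per second

Final: 0.001733 /sec


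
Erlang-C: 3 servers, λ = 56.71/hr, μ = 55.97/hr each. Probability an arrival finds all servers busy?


a = λ/μ = 1.0132; ρ = a/3 = 0.3377
P₀ = 0.358640 (from M/M/c formula)
C(c,a) = [a^c/(c!(1−ρ))]·P₀ = [1.04019/(6·0.6623)]·0.358640
= 0.26178·0.358640 = 0.093884

Final: 0.093884


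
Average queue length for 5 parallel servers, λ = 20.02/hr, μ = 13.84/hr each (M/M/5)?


a = λ/μ = 1.4465; ρ = a/5 = 0.2893
P₀ = 0.235077
Lq = P₀·a^c·ρ / (c!·(1−ρ)²) = 0.235077·6.33344·0.2893/(120·0.50509)
= 0.007107

Final: 0.007107


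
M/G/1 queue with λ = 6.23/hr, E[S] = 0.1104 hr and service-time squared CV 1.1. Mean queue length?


ρ = λ·E[S] = 6.23·0.1104 = 0.6878
Lq = ρ²(1+C_s²)/(2(1−ρ)) = 0.4731·(1+1.1)/(2·0.3122)
= 0.4731·2.1000/0.6244 = 1.59096

Final: 1.59096


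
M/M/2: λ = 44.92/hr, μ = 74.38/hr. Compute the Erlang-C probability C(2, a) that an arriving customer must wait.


a = λ/μ = 0.6039; ρ = a/2 = 0.3020
P₀ = 0.536142 (from M/M/c formula)
C(c,a) = [a^c/(c!(1−ρ))]·P₀ = [0.36473/(2·0.6980)]·0.536142
= 0.26125·0.536142 = 0.140068

Final: 0.140068


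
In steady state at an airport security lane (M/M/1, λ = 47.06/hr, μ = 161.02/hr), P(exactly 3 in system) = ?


ρ = 47.06/161.02 = 0.2923
P_n = (1−ρ)·ρ^n = (1 − 0.2923)·0.2923^3 = 0.7077·0.024964 = 0.017668

Final: 0.017668


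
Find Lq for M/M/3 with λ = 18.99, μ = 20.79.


a = λ/μ = 0.9134; ρ = a/3 = 0.3045
P₀ = 0.397898
Lq = P₀·a^c·ρ / (c!·(1−ρ)²) = 0.397898·0.76210·0.3045/(6·0.48376)
= 0.03181

Final: 0.03181


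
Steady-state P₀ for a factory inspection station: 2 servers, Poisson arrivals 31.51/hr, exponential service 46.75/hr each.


a = λ/μ = 31.51/46.75 = 0.6740; ρ = a/c = 0.3370
Σ_{k=0}^{1} a^k/k! (terms k=0..1) = 1.00000 + 0.67401 = 1.67401
Tail: a^2/(2!(1−ρ)) = 0.45429/(2·0.6630) = 0.34260
P₀ = 1/(1.67401 + 0.34260) = 1/2.01662 = 0.495880

Final: 0.495880


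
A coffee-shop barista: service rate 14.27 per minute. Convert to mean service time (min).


Mean service time = 1/μ = 1/14.27 minute = 0.07008 minute
In minutes: 0.07008 × 1 = 0.07008 min

Final: 0.07008 min


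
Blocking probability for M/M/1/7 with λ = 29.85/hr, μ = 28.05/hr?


ρ = λ/μ = 29.85/28.05 = 1.0642
P_K = (1−ρ)ρ^K/(1−ρ^(K+1)) = (-0.06417·1.545540)/(1 − 1.644719)
= -0.099179/-0.644719 = 0.153833

Final: 0.153833


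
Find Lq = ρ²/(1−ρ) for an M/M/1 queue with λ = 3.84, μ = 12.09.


ρ = 3.84/12.09 = 0.3176
Lq = ρ²/(1−ρ) = 0.1009/0.6824 = 0.1478

Final: 0.1478


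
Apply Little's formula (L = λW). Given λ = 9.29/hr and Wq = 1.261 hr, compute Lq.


Lq = λWq = 9.29·1.261 = 11.7147

Final: 11.7147


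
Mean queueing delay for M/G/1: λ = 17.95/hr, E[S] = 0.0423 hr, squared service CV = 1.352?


ρ = λ·E[S] = 17.95·0.0423 = 0.7593
E[S²] = E[S]²(1+C_s²) = 0.0423²·(1+1.352) = 0.004208
Wq = λ·E[S²]/(2(1−ρ)) = 17.95·0.004208/(2·0.2407) = 0.15691 hr

Final: 0.15691 hr


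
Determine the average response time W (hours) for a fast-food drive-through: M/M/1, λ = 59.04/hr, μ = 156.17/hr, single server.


W = 1/(μ−λ) = 1/(156.17 − 59.04) = 1/97.13 = 0.01030 hr

Final: 0.01030 hr


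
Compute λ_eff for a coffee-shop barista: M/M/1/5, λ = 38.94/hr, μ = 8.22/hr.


ρ = 4.7372; P_K = (1−ρ)ρ^5/(1−ρ^6) = 0.788976
λ_eff = λ(1 − P_K) = 38.94·(1 − 0.788976) = 38.94·0.211024 = 8.2173 /hr

Final: 8.2173 /hr


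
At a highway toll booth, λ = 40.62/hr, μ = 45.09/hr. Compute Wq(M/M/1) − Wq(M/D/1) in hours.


ρ = 40.62/45.09 = 0.9009
Wq(M/M/1) = ρ/(μ−λ) = 0.9009/4.47 = 0.20154 hr
Wq(M/D/1) = ρ/(2(μ−λ)) = 0.10077 hr
Savings = 0.20154 − 0.10077 = 0.10077 hr

Final: 0.10077 hr


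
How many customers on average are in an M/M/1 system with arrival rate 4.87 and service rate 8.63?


ρ = λ/μ = 4.87/8.63 = 0.5643
L = ρ/(1−ρ) = 0.5643/(1 − 0.5643) = 0.5643/0.4357 = 1.2952

Final: 1.2952


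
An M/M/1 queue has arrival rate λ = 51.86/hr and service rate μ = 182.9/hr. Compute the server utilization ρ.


ρ = λ/μ = 51.86/182.9 = 0.2835

Final: 0.2835


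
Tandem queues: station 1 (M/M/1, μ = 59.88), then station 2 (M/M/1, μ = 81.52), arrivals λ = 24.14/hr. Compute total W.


Each node sees arrival rate λ = 24.14/hr (tandem ⇒ throughput preserved).
W₁ = 1/(μ₁−λ) = 1/(59.88−24.14) = 0.02798 hr
W₂ = 1/(μ₂−λ) = 1/(81.52−24.14) = 0.01743 hr
W_total = W₁ + W₂ = 0.02798 + 0.01743 = 0.04541 hr

Final: 0.04541 hr


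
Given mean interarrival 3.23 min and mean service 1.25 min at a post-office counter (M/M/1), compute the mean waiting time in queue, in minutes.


λ = 60/3.23 = 18.5759 /hr
μ = 60/1.25 = 48.0000 /hr
ρ = λ/μ = 18.5759/48.0000 = 0.3870
Wq = ρ/(μ−λ) = 0.3870/(48.0000−18.5759) = 0.01315 hr
In minutes: 0.01315·60 = 0.7891 min

Final: 0.7891 min


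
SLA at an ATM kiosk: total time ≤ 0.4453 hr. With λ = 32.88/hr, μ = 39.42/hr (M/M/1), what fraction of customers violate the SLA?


W ~ Exponential(μ−λ) for M/M/1.
μ − λ = 39.42 − 32.88 = 6.5400
P(W > t) = e^{−(μ−λ)t} = e^{−2.9123} = 0.054353

Final: 0.054353


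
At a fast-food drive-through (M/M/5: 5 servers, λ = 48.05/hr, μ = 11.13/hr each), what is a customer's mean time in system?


a = 4.3172; ρ = 0.8634; P₀ = 0.007461
Lq = P₀·a^c·ρ/(c!(1−ρ)²) = 4.31661
Wq = Lq/λ = 4.31661/48.05 = 0.08984 hr
W = Wq + 1/μ = 0.08984 + 0.08985 = 0.17968 hr

Final: 0.17968 hr


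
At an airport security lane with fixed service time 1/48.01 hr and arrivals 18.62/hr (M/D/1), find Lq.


ρ = 18.62/48.01 = 0.3878
M/D/1: Lq = ρ²/(2(1−ρ)) = 0.1504/(2·0.6122) = 0.12286

Final: 0.12286


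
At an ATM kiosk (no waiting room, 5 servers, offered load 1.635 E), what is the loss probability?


B(c,a) = (a^c/c!) / Σ_{k=0}^{c} a^k/k!
a^5/5! = 0.097366
Σ terms (k=0..5): 1.00000 + 1.63500 + 1.33661 + 0.72845 + 0.29776 + 0.09737 = 5.095188
B = 0.097366/5.095188 = 0.019109

Final: 0.019109


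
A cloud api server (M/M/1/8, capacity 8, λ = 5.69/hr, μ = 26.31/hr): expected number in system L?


ρ = 5.69/26.31 = 0.2163
L = ρ[1 − (K+1)ρ^K + Kρ^(K+1)] / [(1−ρ)(1−ρ^(K+1))]
Numerator: 0.2163·(1 − 9·0.000004786 + 8·0.000001035) = 0.216260
Denominator: (0.7837)·(0.999999) = 0.783732
L = 0.216260/0.783732 = 0.2759

Final: 0.2759


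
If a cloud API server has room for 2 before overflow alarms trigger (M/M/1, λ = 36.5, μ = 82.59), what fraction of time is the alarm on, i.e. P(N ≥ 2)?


ρ = 36.5/82.59 = 0.4419
P(N ≥ n) = ρ^n = 0.4419^2 = 0.195313

Final: 0.195313


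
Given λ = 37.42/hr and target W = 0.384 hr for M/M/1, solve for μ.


W = 1/(μ−λ) ⇒ μ − λ = 1/W = 1/0.384 = 2.6042
μ = λ + 1/W = 37.42 + 2.6042 = 40.0242 per hr

Final: 40.0242 /hr


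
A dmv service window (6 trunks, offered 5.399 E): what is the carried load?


B(6,5.399) = 0.221596 (Erlang-B)
Carried load = a(1 − B) = 5.399·(1 − 0.221596) = 5.399·0.778404 = 4.2026 E

Final: 4.2026 Erlangs


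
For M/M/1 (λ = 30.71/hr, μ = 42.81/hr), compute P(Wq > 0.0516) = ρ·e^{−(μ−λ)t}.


ρ = 30.71/42.81 = 0.7174
P(Wq > t) = ρ·e^{−(μ−λ)t} = 0.7174·e^{−0.6244}
= 0.7174·0.535604 = 0.384219

Final: 0.384219


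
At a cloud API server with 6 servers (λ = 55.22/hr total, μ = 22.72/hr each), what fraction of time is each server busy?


ρ = λ/(cμ) = 55.22/(6·22.72) = 55.22/136.32 = 0.4051

Final: 0.4051


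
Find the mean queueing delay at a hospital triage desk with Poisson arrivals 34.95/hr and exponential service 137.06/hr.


ρ = 34.95/137.06 = 0.2550
Wq = ρ/(μ−λ) = 0.2550/(137.06 − 34.95) = 0.2550/102.11 = 0.002497 hr

Final: 0.002497 hr


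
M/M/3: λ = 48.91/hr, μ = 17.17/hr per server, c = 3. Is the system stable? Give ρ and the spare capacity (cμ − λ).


Total capacity cμ = 3·17.17 = 51.51/hr
ρ = λ/(cμ) = 48.91/51.51 = 0.9495
Stable ⇔ ρ < 1: YES
Spare capacity = cμ − λ = 51.51 − 48.91 = 2.60/hr

Final: ρ = 0.9495; stable; margin = 2.60/hr


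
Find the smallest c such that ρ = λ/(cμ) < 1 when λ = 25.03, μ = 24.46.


Stability requires cμ > λ ⇔ c > λ/μ.
λ/μ = 25.03/24.46 = 1.0233
Minimum integer c = ⌊1.0233⌋ + 1 = 2
Check: 2·24.46 = 48.92 > 25.03, while 1·24.46 = 24.46 ≤ 25.03

Final: 2 servers


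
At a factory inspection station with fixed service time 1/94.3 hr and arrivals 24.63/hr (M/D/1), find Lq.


ρ = 24.63/94.3 = 0.2612
M/D/1: Lq = ρ²/(2(1−ρ)) = 0.06822/(2·0.7388) = 0.04617

Final: 0.04617


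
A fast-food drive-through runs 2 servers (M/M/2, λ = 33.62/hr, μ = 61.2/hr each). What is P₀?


a = λ/μ = 33.62/61.2 = 0.5493; ρ = a/c = 0.2747
Σ_{k=0}^{1} a^k/k! (terms k=0..1) = 1.00000 + 0.54935 = 1.54935
Tail: a^2/(2!(1−ρ)) = 0.30178/(2·0.7253) = 0.20803
P₀ = 1/(1.54935 + 0.20803) = 1/1.75738 = 0.569030

Final: 0.569030


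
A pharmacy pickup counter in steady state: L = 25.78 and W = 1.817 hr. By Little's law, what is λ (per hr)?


λ = L/W = 25.78/1.817 = 14.1882 /hr

Final: 14.1882 /hr


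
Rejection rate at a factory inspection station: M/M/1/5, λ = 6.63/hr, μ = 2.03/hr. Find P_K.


ρ = λ/μ = 6.63/2.03 = 3.2660
P_K = (1−ρ)ρ^K/(1−ρ^(K+1)) = (-2.2660·371.610051)/(1 − 1213.682089)
= -842.072038/-1212.682089 = 0.694388

Final: 0.694388


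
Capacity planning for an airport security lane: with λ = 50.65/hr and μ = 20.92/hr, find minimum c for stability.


Stability requires cμ > λ ⇔ c > λ/μ.
λ/μ = 50.65/20.92 = 2.4211
Minimum integer c = ⌊2.4211⌋ + 1 = 3
Check: 3·20.92 = 62.76 > 50.65, while 2·20.92 = 41.84 ≤ 50.65

Final: 3 servers


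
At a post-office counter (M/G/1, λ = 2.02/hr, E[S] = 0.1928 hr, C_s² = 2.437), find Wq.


ρ = λ·E[S] = 2.02·0.1928 = 0.3895
E[S²] = E[S]²(1+C_s²) = 0.1928²·(1+2.437) = 0.127760
Wq = λ·E[S²]/(2(1−ρ)) = 2.02·0.127760/(2·0.6105) = 0.21135 hr

Final: 0.21135 hr


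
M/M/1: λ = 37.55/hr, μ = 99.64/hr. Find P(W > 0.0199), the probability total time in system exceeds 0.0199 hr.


W ~ Exponential(μ−λ) for M/M/1.
μ − λ = 99.64 − 37.55 = 62.0900
P(W > t) = e^{−(μ−λ)t} = e^{−1.2356} = 0.290663

Final: 0.290663


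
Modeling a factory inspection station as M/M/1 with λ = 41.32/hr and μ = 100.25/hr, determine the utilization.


ρ = λ/μ = 41.32/100.25 = 0.4122

Final: 0.4122


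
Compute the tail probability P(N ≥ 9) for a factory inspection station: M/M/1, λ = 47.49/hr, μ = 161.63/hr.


ρ = 47.49/161.63 = 0.2938
P(N ≥ n) = ρ^n = 0.2938^9 = 0.00001632

Final: 0.00001632


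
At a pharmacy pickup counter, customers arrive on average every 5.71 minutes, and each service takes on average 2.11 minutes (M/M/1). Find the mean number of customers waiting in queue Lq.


λ = 60/5.71 = 10.5079 /hr
μ = 60/2.11 = 28.4360 /hr
ρ = λ/μ = 10.5079/28.4360 = 0.3695
Lq = ρ²/(1−ρ) = 0.1366/0.6305 = 0.2166

Final: 0.2166


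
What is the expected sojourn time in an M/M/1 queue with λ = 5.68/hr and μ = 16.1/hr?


W = 1/(μ−λ) = 1/(16.1 − 5.68) = 1/10.42 = 0.09597 hr

Final: 0.09597 hr


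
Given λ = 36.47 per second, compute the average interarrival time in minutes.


Mean interarrival time = 1/λ = 1/36.47 second = 0.02742 second
In minutes: 0.02742 × 0.0166667 = 0.0004570 min

Final: 0.0004570 min


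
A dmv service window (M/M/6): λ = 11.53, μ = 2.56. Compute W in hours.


a = 4.5039; ρ = 0.7507; P₀ = 0.009094
Lq = P₀·a^c·ρ/(c!(1−ρ)²) = 1.27293
Wq = Lq/λ = 1.27293/11.53 = 0.11040 hr
W = Wq + 1/μ = 0.11040 + 0.39062 = 0.50103 hr

Final: 0.50103 hr


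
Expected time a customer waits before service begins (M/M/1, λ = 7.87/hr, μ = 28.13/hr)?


ρ = 7.87/28.13 = 0.2798
Wq = ρ/(μ−λ) = 0.2798/(28.13 − 7.87) = 0.2798/20.26 = 0.01381 hr

Final: 0.01381 hr


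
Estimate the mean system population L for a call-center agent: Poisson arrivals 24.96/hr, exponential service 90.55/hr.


ρ = λ/μ = 24.96/90.55 = 0.2756
L = ρ/(1−ρ) = 0.2756/(1 − 0.2756) = 0.2756/0.7244 = 0.3805

Final: 0.3805


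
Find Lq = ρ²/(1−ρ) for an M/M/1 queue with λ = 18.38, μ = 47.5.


ρ = 18.38/47.5 = 0.3869
Lq = ρ²/(1−ρ) = 0.1497/0.6131 = 0.2442

Final: 0.2442


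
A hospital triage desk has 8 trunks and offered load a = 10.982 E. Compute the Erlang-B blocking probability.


B(c,a) = (a^c/c!) / Σ_{k=0}^{c} a^k/k!
a^8/8! = 5247.240761
Σ terms (k=0..8): 1.00000 + 10.98200 + 60.30216 + 220.74611 + 606.05846 + 1331.14679 + 2436.44235 + 3822.42998 + 5247.24076 = 13736.348624
B = 5247.240761/13736.348624 = 0.381997

Final: 0.381997


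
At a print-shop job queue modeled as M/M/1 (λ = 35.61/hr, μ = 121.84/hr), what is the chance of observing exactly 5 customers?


ρ = 35.61/121.84 = 0.2923
P_n = (1−ρ)·ρ^n = (1 − 0.2923)·0.2923^5 = 0.7077·0.002133 = 0.001509

Final: 0.001509


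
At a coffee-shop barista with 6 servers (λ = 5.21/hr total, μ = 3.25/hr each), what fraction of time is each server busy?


ρ = λ/(cμ) = 5.21/(6·3.25) = 5.21/19.50 = 0.2672

Final: 0.2672


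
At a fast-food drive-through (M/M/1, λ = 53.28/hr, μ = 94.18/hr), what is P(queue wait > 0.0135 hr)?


ρ = 53.28/94.18 = 0.5657
P(Wq > t) = ρ·e^{−(μ−λ)t} = 0.5657·e^{−0.5522}
= 0.5657·0.575711 = 0.325694

Final: 0.325694


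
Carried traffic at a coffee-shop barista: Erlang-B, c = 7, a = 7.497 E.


B(7,7.497) = 0.279031 (Erlang-B)
Carried load = a(1 − B) = 7.497·(1 − 0.279031) = 7.497·0.720969 = 5.4051 E

Final: 5.4051 Erlangs


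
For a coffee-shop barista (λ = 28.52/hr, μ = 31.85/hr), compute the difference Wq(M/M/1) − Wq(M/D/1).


ρ = 28.52/31.85 = 0.8954
Wq(M/M/1) = ρ/(μ−λ) = 0.8954/3.33 = 0.26890 hr
Wq(M/D/1) = ρ/(2(μ−λ)) = 0.13445 hr
Savings = 0.26890 − 0.13445 = 0.13445 hr

Final: 0.13445 hr


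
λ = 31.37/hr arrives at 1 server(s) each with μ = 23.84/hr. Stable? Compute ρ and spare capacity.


Total capacity cμ = 1·23.84 = 23.84/hr
ρ = λ/(cμ) = 31.37/23.84 = 1.3159
Stable ⇔ ρ < 1: NO
Spare capacity = cμ − λ = 23.84 − 31.37 = -7.53/hr

Final: ρ = 1.3159; unstable; margin = -7.53/hr


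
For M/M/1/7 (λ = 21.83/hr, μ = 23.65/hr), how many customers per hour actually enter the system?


ρ = 0.9230; P_K = (1−ρ)ρ^7/(1−ρ^8) = 0.092876
λ_eff = λ(1 − P_K) = 21.83·(1 − 0.092876) = 21.83·0.907124 = 19.8025 /hr

Final: 19.8025 /hr


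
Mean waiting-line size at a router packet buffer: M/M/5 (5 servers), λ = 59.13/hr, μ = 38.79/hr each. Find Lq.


a = λ/μ = 1.5244; ρ = a/5 = 0.3049
P₀ = 0.217382
Lq = P₀·a^c·ρ / (c!·(1−ρ)²) = 0.217382·8.23077·0.3049/(120·0.48320)
= 0.009407

Final: 0.009407


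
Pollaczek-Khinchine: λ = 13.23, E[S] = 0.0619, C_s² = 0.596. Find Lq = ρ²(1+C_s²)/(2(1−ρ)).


ρ = λ·E[S] = 13.23·0.0619 = 0.8189
Lq = ρ²(1+C_s²)/(2(1−ρ)) = 0.6707·(1+0.596)/(2·0.1811)
= 0.6707·1.5960/0.3621 = 2.95579

Final: 2.95579


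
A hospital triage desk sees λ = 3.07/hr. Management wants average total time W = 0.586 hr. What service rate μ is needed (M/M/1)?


W = 1/(μ−λ) ⇒ μ − λ = 1/W = 1/0.586 = 1.7065
μ = λ + 1/W = 3.07 + 1.7065 = 4.7765 per hr

Final: 4.7765 /hr


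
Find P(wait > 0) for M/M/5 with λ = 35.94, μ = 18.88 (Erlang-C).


a = λ/μ = 1.9036; ρ = a/5 = 0.3807
P₀ = 0.148178 (from M/M/c formula)
C(c,a) = [a^c/(c!(1−ρ))]·P₀ = [24.99657/(120·0.6193)]·0.148178
= 0.33637·0.148178 = 0.049842

Final: 0.049842


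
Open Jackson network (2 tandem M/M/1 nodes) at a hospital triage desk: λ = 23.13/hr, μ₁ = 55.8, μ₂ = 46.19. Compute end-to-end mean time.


Each node sees arrival rate λ = 23.13/hr (tandem ⇒ throughput preserved).
W₁ = 1/(μ₁−λ) = 1/(55.8−23.13) = 0.03061 hr
W₂ = 1/(μ₂−λ) = 1/(46.19−23.13) = 0.04337 hr
W_total = W₁ + W₂ = 0.03061 + 0.04337 = 0.07397 hr

Final: 0.07397 hr


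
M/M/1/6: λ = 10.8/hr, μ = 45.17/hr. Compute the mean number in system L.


ρ = 10.8/45.17 = 0.2391
L = ρ[1 − (K+1)ρ^K + Kρ^(K+1)] / [(1−ρ)(1−ρ^(K+1))]
Numerator: 0.2391·(1 − 7·0.0001868 + 6·0.00004467) = 0.238848
Denominator: (0.7609)·(0.999955) = 0.760869
L = 0.238848/0.760869 = 0.3139

Final: 0.3139


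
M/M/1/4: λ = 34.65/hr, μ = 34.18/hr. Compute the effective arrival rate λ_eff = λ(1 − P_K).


ρ = 1.0138; P_K = (1−ρ)ρ^4/(1−ρ^5) = 0.205500
λ_eff = λ(1 − P_K) = 34.65·(1 − 0.205500) = 34.65·0.794500 = 27.5294 /hr

Final: 27.5294 /hr


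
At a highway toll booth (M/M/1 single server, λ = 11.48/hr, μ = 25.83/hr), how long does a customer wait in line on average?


ρ = 11.48/25.83 = 0.4444
Wq = ρ/(μ−λ) = 0.4444/(25.83 − 11.48) = 0.4444/14.35 = 0.03097 hr

Final: 0.03097 hr


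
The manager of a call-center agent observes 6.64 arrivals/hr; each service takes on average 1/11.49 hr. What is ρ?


ρ = λ/μ = 6.64/11.49 = 0.5779

Final: 0.5779


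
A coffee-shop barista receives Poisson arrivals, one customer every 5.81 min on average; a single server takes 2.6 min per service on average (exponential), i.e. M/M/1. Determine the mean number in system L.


λ = 60/5.81 = 10.3270 /hr
μ = 60/2.6 = 23.0769 /hr
ρ = λ/μ = 10.3270/23.0769 = 0.4475
L = ρ/(1−ρ) = 0.4475/0.5525 = 0.8100

Final: 0.8100


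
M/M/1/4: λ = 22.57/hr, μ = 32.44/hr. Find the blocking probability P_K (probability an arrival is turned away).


ρ = λ/μ = 22.57/32.44 = 0.6957
P_K = (1−ρ)ρ^K/(1−ρ^(K+1)) = (0.3043·0.234316)/(1 − 0.163025)
= 0.071292/0.836975 = 0.085178

Final: 0.085178


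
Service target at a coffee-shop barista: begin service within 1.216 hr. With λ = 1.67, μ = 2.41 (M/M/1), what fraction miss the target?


ρ = 1.67/2.41 = 0.6929
P(Wq > t) = ρ·e^{−(μ−λ)t} = 0.6929·e^{−0.8998}
= 0.6929·0.406635 = 0.281776

Final: 0.281776


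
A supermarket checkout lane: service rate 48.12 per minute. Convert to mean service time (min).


Mean service time = 1/μ = 1/48.12 minute = 0.02078 minute
In minutes: 0.02078 × 1 = 0.02078 min

Final: 0.02078 min


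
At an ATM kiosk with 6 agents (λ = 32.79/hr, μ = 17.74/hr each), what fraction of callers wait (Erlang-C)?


a = λ/μ = 1.8484; ρ = a/6 = 0.3081
P₀ = 0.157351 (from M/M/c formula)
C(c,a) = [a^c/(c!(1−ρ))]·P₀ = [39.87740/(720·0.6919)]·0.157351
= 0.08004·0.157351 = 0.012595

Final: 0.012595


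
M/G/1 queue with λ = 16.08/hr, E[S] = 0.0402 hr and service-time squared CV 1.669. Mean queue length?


ρ = λ·E[S] = 16.08·0.0402 = 0.6464
Lq = ρ²(1+C_s²)/(2(1−ρ)) = 0.4179·(1+1.669)/(2·0.3536)
= 0.4179·2.6690/0.7072 = 1.57707

Final: 1.57707


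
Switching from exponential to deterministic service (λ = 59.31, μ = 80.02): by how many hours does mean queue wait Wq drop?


ρ = 59.31/80.02 = 0.7412
Wq(M/M/1) = ρ/(μ−λ) = 0.7412/20.71 = 0.03579 hr
Wq(M/D/1) = ρ/(2(μ−λ)) = 0.01789 hr
Savings = 0.03579 − 0.01789 = 0.01789 hr

Final: 0.01789 hr


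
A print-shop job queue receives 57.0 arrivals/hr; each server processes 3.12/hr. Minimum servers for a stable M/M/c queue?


Stability requires cμ > λ ⇔ c > λ/μ.
λ/μ = 57.0/3.12 = 18.2692
Minimum integer c = ⌊18.2692⌋ + 1 = 19
Check: 19·3.12 = 59.28 > 57.0, while 18·3.12 = 56.16 ≤ 57.0

Final: 19 servers


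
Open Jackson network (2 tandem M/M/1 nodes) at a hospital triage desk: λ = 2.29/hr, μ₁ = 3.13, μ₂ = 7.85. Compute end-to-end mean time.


Each node sees arrival rate λ = 2.29/hr (tandem ⇒ throughput preserved).
W₁ = 1/(μ₁−λ) = 1/(3.13−2.29) = 1.19048 hr
W₂ = 1/(μ₂−λ) = 1/(7.85−2.29) = 0.17986 hr
W_total = W₁ + W₂ = 1.19048 + 0.17986 = 1.37033 hr

Final: 1.37033 hr


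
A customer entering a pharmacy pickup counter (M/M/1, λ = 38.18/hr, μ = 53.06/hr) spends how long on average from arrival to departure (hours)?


W = 1/(μ−λ) = 1/(53.06 − 38.18) = 1/14.88 = 0.06720 hr

Final: 0.06720 hr


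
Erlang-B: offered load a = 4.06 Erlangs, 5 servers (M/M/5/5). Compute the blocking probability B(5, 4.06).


B(c,a) = (a^c/c!) / Σ_{k=0}^{c} a^k/k!
a^5/5! = 9.192823
Σ terms (k=0..5): 1.00000 + 4.06000 + 8.24180 + 11.15390 + 11.32121 + 9.19282 = 44.969737
B = 9.192823/44.969737 = 0.204422

Final: 0.204422


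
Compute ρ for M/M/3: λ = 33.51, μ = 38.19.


ρ = λ/(cμ) = 33.51/(3·38.19) = 33.51/114.57 = 0.2925

Final: 0.2925


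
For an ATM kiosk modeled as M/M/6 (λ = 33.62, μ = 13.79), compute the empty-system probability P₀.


a = λ/μ = 33.62/13.79 = 2.4380; ρ = a/c = 0.4063
Σ_{k=0}^{5} a^k/k! (terms k=0..5) = 1.00000 + 2.43800 + 2.97192 + 2.41518 + 1.47205 + 0.71777 = 11.01492
Tail: a^6/(6!(1−ρ)) = 209.99099/(720·0.5937) = 0.49128
P₀ = 1/(11.01492 + 0.49128) = 1/11.50619 = 0.086910

Final: 0.086910


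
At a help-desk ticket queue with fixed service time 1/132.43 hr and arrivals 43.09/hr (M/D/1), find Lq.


ρ = 43.09/132.43 = 0.3254
M/D/1: Lq = ρ²/(2(1−ρ)) = 0.1059/(2·0.6746) = 0.07847

Final: 0.07847


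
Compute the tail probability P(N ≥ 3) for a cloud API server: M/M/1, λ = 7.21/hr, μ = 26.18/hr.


ρ = 7.21/26.18 = 0.2754
P(N ≥ n) = ρ^n = 0.2754^3 = 0.020888

Final: 0.020888


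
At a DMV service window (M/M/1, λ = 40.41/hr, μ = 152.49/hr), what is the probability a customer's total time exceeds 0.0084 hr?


W ~ Exponential(μ−λ) for M/M/1.
μ − λ = 152.49 − 40.41 = 112.0800
P(W > t) = e^{−(μ−λ)t} = e^{−0.9415} = 0.390053

Final: 0.390053


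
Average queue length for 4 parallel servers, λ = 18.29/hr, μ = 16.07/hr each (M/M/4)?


a = λ/μ = 1.1381; ρ = a/4 = 0.2845
P₀ = 0.319563
Lq = P₀·a^c·ρ / (c!·(1−ρ)²) = 0.319563·1.67800·0.2845/(24·0.51189)
= 0.01242

Final: 0.01242


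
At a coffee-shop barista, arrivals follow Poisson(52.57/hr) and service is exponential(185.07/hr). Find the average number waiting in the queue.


ρ = 52.57/185.07 = 0.2841
Lq = ρ²/(1−ρ) = 0.08069/0.7159 = 0.1127

Final: 0.1127


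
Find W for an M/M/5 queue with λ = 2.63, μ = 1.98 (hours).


a = 1.3283; ρ = 0.2657; P₀ = 0.264714
Lq = P₀·a^c·ρ/(c!(1−ρ)²) = 0.004493
Wq = Lq/λ = 0.004493/2.63 = 0.001708 hr
W = Wq + 1/μ = 0.001708 + 0.50505 = 0.50676 hr

Final: 0.50676 hr


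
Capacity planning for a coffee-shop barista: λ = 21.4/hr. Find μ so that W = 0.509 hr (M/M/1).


W = 1/(μ−λ) ⇒ μ − λ = 1/W = 1/0.509 = 1.9646
μ = λ + 1/W = 21.4 + 1.9646 = 23.3646 per hr

Final: 23.3646 /hr


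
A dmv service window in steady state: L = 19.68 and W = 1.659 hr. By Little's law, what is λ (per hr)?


λ = L/W = 19.68/1.659 = 11.8626 /hr

Final: 11.8626 /hr


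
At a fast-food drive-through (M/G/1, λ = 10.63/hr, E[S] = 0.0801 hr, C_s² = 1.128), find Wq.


ρ = λ·E[S] = 10.63·0.0801 = 0.8515
E[S²] = E[S]²(1+C_s²) = 0.0801²·(1+1.128) = 0.013653
Wq = λ·E[S²]/(2(1−ρ)) = 10.63·0.013653/(2·0.1485) = 0.48855 hr

Final: 0.48855 hr


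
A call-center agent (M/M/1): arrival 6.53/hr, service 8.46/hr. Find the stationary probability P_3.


ρ = 6.53/8.46 = 0.7719
P_n = (1−ρ)·ρ^n = (1 − 0.7719)·0.7719^3 = 0.2281·0.459863 = 0.104910

Final: 0.104910


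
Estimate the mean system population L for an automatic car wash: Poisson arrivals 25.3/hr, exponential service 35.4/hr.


ρ = λ/μ = 25.3/35.4 = 0.7147
L = ρ/(1−ρ) = 0.7147/(1 − 0.7147) = 0.7147/0.2853 = 2.5050

Final: 2.5050


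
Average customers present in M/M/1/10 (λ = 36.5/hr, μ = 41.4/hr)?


ρ = 36.5/41.4 = 0.8816
L = ρ[1 − (K+1)ρ^K + Kρ^(K+1)] / [(1−ρ)(1−ρ^(K+1))]
Numerator: 0.8816·(1 − 11·0.283743 + 10·0.250160) = 0.335400
Denominator: (0.1184)·(0.749840) = 0.088749
L = 0.335400/0.088749 = 3.7792

Final: 3.7792


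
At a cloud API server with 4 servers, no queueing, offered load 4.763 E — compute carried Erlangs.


B(4,4.763) = 0.379146 (Erlang-B)
Carried load = a(1 − B) = 4.763·(1 − 0.379146) = 4.763·0.620854 = 2.9571 E

Final: 2.9571 Erlangs


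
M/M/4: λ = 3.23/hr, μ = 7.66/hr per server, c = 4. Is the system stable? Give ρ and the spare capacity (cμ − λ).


Total capacity cμ = 4·7.66 = 30.64/hr
ρ = λ/(cμ) = 3.23/30.64 = 0.1054
Stable ⇔ ρ < 1: YES
Spare capacity = cμ − λ = 30.64 − 3.23 = 27.41/hr

Final: ρ = 0.1054; stable; margin = 27.41/hr


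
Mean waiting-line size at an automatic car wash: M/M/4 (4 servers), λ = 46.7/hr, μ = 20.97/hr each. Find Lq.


a = λ/μ = 2.2270; ρ = a/4 = 0.5567
P₀ = 0.101423
Lq = P₀·a^c·ρ / (c!·(1−ρ)²) = 0.101423·24.59653·0.5567/(24·0.19647)
= 0.29455

Final: 0.29455


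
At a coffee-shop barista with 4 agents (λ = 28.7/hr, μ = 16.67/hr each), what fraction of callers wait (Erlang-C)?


a = λ/μ = 1.7217; ρ = a/4 = 0.4304
P₀ = 0.175533 (from M/M/c formula)
C(c,a) = [a^c/(c!(1−ρ))]·P₀ = [8.78588/(24·0.5696)]·0.175533
= 0.64271·0.175533 = 0.112817

Final: 0.112817


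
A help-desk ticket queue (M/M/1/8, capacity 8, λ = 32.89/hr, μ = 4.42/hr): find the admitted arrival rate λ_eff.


ρ = 7.4412; P_K = (1−ρ)ρ^8/(1−ρ^9) = 0.865613
λ_eff = λ(1 − P_K) = 32.89·(1 − 0.865613) = 32.89·0.134387 = 4.4200 /hr

Final: 4.4200 /hr


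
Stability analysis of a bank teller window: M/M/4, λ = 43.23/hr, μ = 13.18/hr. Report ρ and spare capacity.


Total capacity cμ = 4·13.18 = 52.72/hr
ρ = λ/(cμ) = 43.23/52.72 = 0.8200
Stable ⇔ ρ < 1: YES
Spare capacity = cμ − λ = 52.72 − 43.23 = 9.49/hr

Final: ρ = 0.8200; stable; margin = 9.49/hr


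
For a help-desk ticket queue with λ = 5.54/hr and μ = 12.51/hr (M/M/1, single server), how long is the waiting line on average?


ρ = 5.54/12.51 = 0.4428
Lq = ρ²/(1−ρ) = 0.1961/0.5572 = 0.3520

Final: 0.3520


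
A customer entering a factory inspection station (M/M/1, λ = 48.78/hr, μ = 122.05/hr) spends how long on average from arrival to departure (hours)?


W = 1/(μ−λ) = 1/(122.05 − 48.78) = 1/73.27 = 0.01365 hr

Final: 0.01365 hr
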